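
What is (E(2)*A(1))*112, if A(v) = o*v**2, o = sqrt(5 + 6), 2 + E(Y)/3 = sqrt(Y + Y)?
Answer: 0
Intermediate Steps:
E(Y) = -6 + 3*sqrt(2)*sqrt(Y) (E(Y) = -6 + 3*sqrt(Y + Y) = -6 + 3*sqrt(2*Y) = -6 + 3*(sqrt(2)*sqrt(Y)) = -6 + 3*sqrt(2)*sqrt(Y))
o = sqrt(11) ≈ 3.3166
A(v) = sqrt(11)*v**2
(E(2)*A(1))*112 = ((-6 + 3*sqrt(2)*sqrt(2))*(sqrt(11)*1**2))*112 = ((-6 + 6)*(sqrt(11)*1))*112 = (0*sqrt(11))*112 = 0*112 = 0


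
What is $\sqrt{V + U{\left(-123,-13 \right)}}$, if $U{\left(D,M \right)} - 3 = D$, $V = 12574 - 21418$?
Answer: $6 i \sqrt{249} \approx 94.678 i$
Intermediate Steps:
$V = -8844$ ($V = 12574 - 21418 = -8844$)
$U{\left(D,M \right)} = 3 + D$
$\sqrt{V + U{\left(-123,-13 \right)}} = \sqrt{-8844 + \left(3 - 123\right)} = \sqrt{-8844 - 120} = \sqrt{-8964} = 6 i \sqrt{249}$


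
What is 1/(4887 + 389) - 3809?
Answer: -20096283/5276 ≈ -3809.0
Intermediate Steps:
1/(4887 + 389) - 3809 = 1/5276 - 3809 = -20096283/5276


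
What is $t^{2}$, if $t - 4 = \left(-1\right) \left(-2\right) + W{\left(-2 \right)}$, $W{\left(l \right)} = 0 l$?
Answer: $36$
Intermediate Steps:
$W{\left(l \right)} = 0$
$t = 6$ ($t = 4 + \left(\left(-1\right) \left(-2\right) + 0\right) = 4 + \left(2 + 0\right) = 4 + 2 = 6$)
$t^{2} = 6^{2} = 36$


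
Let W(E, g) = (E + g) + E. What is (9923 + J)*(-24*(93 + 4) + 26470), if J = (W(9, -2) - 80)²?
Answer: 338446698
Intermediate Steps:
W(E, g) = g + 2*E
J = 4096 (J = ((-2 + 2*9) - 80)² = ((-2 + 18) - 80)² = (16 - 80)² = (-64)² = 4096)
(9923 + J)*(-24*(93 + 4) + 26470) = (9923 + 4096)*(-24*(93 + 4) + 26470) = 14019*(-24*97 + 26470) = 14019*(-2328 + 26470) = 14019*24142 = 338446698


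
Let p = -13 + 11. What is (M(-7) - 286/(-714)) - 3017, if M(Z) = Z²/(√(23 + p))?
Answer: -1076926/357 + 7*√21/3 ≈ -3005.9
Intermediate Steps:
p = -2
M(Z) = √21*Z²/21 (M(Z) = Z²/(√(23 - 2)) = Z²/(√21) = (√21/21)*Z² = √21*Z²/21)
(M(-7) - 286/(-714)) - 3017 = ((1/21)*√21*(-7)² - 286/(-714)) - 3017 = ((1/21)*√21*49 - 286*(-1/714)) - 3017 = (7*√21/3 + 143/357) - 3017 = (143/357 + 7*√21/3) - 3017 = -1076926/357 + 7*√21/3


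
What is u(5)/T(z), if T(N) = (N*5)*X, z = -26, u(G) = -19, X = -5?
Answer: -19/650 ≈ -0.029231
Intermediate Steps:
T(N) = -25*N (T(N) = (N*5)*(-5) = (5*N)*(-5) = -25*N)
u(5)/T(z) = -19/((-25*(-26))) = -19/650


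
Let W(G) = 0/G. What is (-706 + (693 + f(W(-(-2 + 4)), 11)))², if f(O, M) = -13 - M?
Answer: 1369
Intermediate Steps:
W(G) = 0
(-706 + (693 + f(W(-(-2 + 4)), 11)))² = (-706 + (693 + (-13 - 1*11)))² = (-706 + (693 + (-13 - 11)))² = (-706 + (693 - 24))² = (-706 + 669)² = (-37)² = 1369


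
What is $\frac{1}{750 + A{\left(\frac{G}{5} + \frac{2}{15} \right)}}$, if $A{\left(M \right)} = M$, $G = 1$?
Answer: $\frac{3}{2251} \approx 0.0013327$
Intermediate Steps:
$\frac{1}{750 + A{\left(\frac{G}{5} + \frac{2}{15} \right)}} = \frac{1}{750 + \left(1 \cdot \frac{1}{5} + \frac{2}{15}\right)} = \frac{1}{750 + \left(1 \cdot \frac{1}{5} + 2 \cdot \frac{1}{15}\right)} = \frac{1}{750 + \left(\frac{1}{5} + \frac{2}{15}\right)} = \frac{1}{750 + \frac{1}{3}} = \frac{1}{\frac{2251}{3}} = \frac{3}{2251}$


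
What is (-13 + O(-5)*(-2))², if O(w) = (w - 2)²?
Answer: 12321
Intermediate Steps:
O(w) = (-2 + w)²
(-13 + O(-5)*(-2))² = (-13 + (-2 - 5)²*(-2))² = (-13 + (-7)²*(-2))² = (-13 + 49*(-2))² = (-13 - 98)² = (-111)² = 12321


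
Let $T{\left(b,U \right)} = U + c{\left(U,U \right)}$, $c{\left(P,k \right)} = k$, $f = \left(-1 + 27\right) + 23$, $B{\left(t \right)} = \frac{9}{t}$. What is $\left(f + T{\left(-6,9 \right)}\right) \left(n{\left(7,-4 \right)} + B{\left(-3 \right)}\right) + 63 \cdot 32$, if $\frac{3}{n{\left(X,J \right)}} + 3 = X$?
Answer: $\frac{7461}{4} \approx 1865.3$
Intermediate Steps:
$n{\left(X,J \right)} = \frac{3}{-3 + X}$
$f = 49$ ($f = 26 + 23 = 49$)
$T{\left(b,U \right)} = 2 U$ ($T{\left(b,U \right)} = U + U = 2 U$)
$\left(f + T{\left(-6,9 \right)}\right) \left(n{\left(7,-4 \right)} + B{\left(-3 \right)}\right) + 63 \cdot 32 = \left(49 + 2 \cdot 9\right) \left(\frac{3}{-3 + 7} + \frac{9}{-3}\right) + 63 \cdot 32 = \left(49 + 18\right) \left(\frac{3}{4} + 9 \left(- \frac{1}{3}\right)\right) + 2016 = 67 \left(3 \cdot \frac{1}{4} - 3\right) + 2016 = 67 \left(\frac{3}{4} - 3\right) + 2016 = 67 \left(- \frac{9}{4}\right) + 2016 = - \frac{603}{4} + 2016 = \frac{7461}{4}$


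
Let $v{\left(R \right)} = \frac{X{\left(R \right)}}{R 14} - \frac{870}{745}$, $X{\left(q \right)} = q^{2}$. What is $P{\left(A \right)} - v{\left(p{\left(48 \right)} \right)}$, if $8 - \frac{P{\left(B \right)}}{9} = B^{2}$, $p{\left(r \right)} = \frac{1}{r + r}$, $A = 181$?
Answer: $- \frac{59030629205}{200256} \approx -2.9478 \cdot 10^{5}$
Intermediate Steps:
$p{\left(r \right)} = \frac{1}{2 r}$
$P{\left(B \right)} = 72 - 9 B^{2}$
$v{\left(R \right)} = - \frac{174}{149} + \frac{R}{14}$ ($v{\left(R \right)} = \frac{R^{2}}{R 14} - \frac{870}{745} = \frac{R^{2}}{14 R} - \frac{174}{149} = R^{2} \frac{1}{14 R} - \frac{174}{149} = \frac{R}{14} - \frac{174}{149} = - \frac{174}{149} + \frac{R}{14}$)
$P{\left(A \right)} - v{\left(p{\left(48 \right)} \right)} = \left(72 - 9 \cdot 181^{2}\right) - \left(- \frac{174}{149} + \frac{\frac{1}{2} \cdot \frac{1}{48}}{14}\right) = \left(72 - 294849\right) - \left(- \frac{174}{149} + \frac{\frac{1}{2} \cdot \frac{1}{48}}{14}\right) = \left(72 - 294849\right) - \left(- \frac{174}{149} + \frac{1}{14} \cdot \frac{1}{96}\right) = -294777 - \left(- \frac{174}{149} + \frac{1}{1344}\right) = -294777 - - \frac{233707}{200256} = -294777 + \frac{233707}{200256} = - \frac{59030629205}{200256}$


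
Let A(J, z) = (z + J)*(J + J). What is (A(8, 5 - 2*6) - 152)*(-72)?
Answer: 9792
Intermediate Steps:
A(J, z) = 2*J*(J + z) (A(J, z) = (J + z)*(2*J) = 2*J*(J + z))
(A(8, 5 - 2*6) - 152)*(-72) = (2*8*(8 + (5 - 2*6)) - 152)*(-72) = (2*8*(8 + (5 - 12)) - 152)*(-72) = (2*8*(8 - 7) - 152)*(-72) = (2*8*1 - 152)*(-72) = (16 - 152)*(-72) = -136*(-72) = 9792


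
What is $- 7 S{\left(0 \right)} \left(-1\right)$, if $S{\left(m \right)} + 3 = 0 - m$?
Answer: $-21$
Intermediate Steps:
$S{\left(m \right)} = -3 - m$ ($S{\left(m \right)} = -3 + \left(0 - m\right) = -3 - m$)
$- 7 S{\left(0 \right)} \left(-1\right) = - 7 \left(-3 - 0\right) \left(-1\right) = - 7 \left(-3 + 0\right) \left(-1\right) = \left(-7\right) \left(-3\right) \left(-1\right) = 21 \left(-1\right) = -21$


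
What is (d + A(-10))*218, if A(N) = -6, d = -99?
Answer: -22890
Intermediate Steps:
(d + A(-10))*218 = (-99 - 6)*218 = -105*218 = -22890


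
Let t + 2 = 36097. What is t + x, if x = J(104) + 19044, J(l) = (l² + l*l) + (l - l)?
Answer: 76771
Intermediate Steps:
t = 36095 (t = -2 + 36097 = 36095)
J(l) = 2*l² (J(l) = (l² + l²) + 0 = 2*l² + 0 = 2*l²)
x = 40676 (x = 2*104² + 19044 = 2*10816 + 19044 = 21632 + 19044 = 40676)
t + x = 36095 + 40676 = 76771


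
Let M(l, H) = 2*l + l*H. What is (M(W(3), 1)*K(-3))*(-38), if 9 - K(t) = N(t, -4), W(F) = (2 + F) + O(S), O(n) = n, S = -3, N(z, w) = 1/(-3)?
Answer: -2128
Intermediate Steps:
N(z, w) = -⅓
W(F) = -1 + F (W(F) = (2 + F) - 3 = -1 + F)
M(l, H) = 2*l + H*l
K(t) = 28/3 (K(t) = 9 - 1*(-⅓) = 9 + ⅓ = 28/3)
(M(W(3), 1)*K(-3))*(-38) = (((-1 + 3)*(2 + 1))*(28/3))*(-38) = ((2*3)*(28/3))*(-38) = (6*(28/3))*(-38) = 56*(-38) = -2128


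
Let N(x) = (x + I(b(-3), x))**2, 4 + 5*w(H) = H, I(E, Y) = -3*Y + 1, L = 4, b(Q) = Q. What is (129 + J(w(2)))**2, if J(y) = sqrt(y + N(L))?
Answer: 83448/5 + 2322*sqrt(15)/5 ≈ 18488.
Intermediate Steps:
I(E, Y) = 1 - 3*Y
w(H) = -4/5 + H/5
N(x) = (1 - 2*x)**2 (N(x) = (x + (1 - 3*x))**2 = (1 - 2*x)**2)
J(y) = sqrt(49 + y) (J(y) = sqrt(y + (-1 + 2*4)**2) = sqrt(y + (-1 + 8)**2) = sqrt(y + 7**2) = sqrt(y + 49) = sqrt(49 + y))
(129 + J(w(2)))**2 = (129 + sqrt(49 + (-4/5 + (1/5)*2)))**2 = (129 + sqrt(49 + (-4/5 + 2/5)))**2 = (129 + sqrt(49 - 2/5))**2 = (129 + sqrt(243/5))**2 = (129 + 9*sqrt(15)/5)**2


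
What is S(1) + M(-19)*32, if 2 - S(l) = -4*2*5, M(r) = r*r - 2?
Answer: 11530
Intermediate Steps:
M(r) = -2 + r² (M(r) = r² - 2 = -2 + r²)
S(l) = 42 (S(l) = 2 - (-4*2)*5 = 2 - (-8)*5 = 2 - 1*(-40) = 2 + 40 = 42)
S(1) + M(-19)*32 = 42 + (-2 + (-19)²)*32 = 42 + (-2 + 361)*32 = 42 + 359*32 = 42 + 11488 = 11530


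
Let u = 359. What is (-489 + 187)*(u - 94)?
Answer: -80030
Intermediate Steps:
(-489 + 187)*(u - 94) = (-489 + 187)*(359 - 94) = -302*265 = -80030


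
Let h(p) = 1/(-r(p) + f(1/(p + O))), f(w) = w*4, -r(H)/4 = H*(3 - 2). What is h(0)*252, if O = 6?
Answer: 378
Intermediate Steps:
r(H) = -4*H (r(H) = -4*H*(3 - 2) = -4*H)
f(w) = 4*w
h(p) = 1/(4*p + 4/(6 + p)) (h(p) = 1/(-(-4)*p + 4/(p + 6)) = 1/(4*p + 4/(6 + p)))
h(0)*252 = ((6 + 0)/(4*(1 + 0*(6 + 0))))*252 = ((¼)*6/(1 + 0*6))*252 = ((¼)*6/(1 + 0))*252 = ((¼)*6/1)*252 = ((¼)*1*6)*252 = (3/2)*252 = 378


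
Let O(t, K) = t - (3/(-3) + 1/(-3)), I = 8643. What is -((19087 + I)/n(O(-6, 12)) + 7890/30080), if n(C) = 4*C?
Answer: 31273917/21056 ≈ 1485.3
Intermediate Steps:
O(t, K) = 4/3 + t (O(t, K) = t - (3*(-⅓) + 1*(-⅓)) = t - (-1 - ⅓) = t - 1*(-4/3) = t + 4/3 = 4/3 + t)
-((19087 + I)/n(O(-6, 12)) + 7890/30080) = -((19087 + 8643)/((4*(4/3 - 6))) + 7890/30080) = -(27730/((4*(-14/3))) + 7890*(1/30080)) = -(27730/(-56/3) + 789/3008) = -(27730*(-3/56) + 789/3008) = -(-41595/28 + 789/3008) = -1*(-31273917/21056) = 31273917/21056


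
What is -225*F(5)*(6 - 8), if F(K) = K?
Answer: 2250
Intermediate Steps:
-225*F(5)*(6 - 8) = -1125*(6 - 8) = -1125*(-2) = -225*(-10) = 2250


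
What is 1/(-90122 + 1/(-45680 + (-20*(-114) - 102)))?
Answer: -43502/3920487245 ≈ -1.1096e-5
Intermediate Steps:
1/(-90122 + 1/(-45680 + (-20*(-114) - 102))) = 1/(-90122 + 1/(-45680 + (2280 - 102))) = 1/(-90122 + 1/(-45680 + 2178)) = 1/(-90122 + 1/(-43502)) = 1/(-90122 - 1/43502) = 1/(-3920487245/43502) = -43502/3920487245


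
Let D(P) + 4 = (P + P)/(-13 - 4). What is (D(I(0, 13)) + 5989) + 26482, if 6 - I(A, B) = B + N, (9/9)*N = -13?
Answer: 551927/17 ≈ 32466.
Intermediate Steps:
N = -13
I(A, B) = 19 - B (I(A, B) = 6 - (B - 13) = 6 - (-13 + B) = 6 + (13 - B) = 19 - B)
D(P) = -4 - 2*P/17 (D(P) = -4 + (P + P)/(-13 - 4) = -4 + (2*P)/(-17) = -4 + (2*P)*(-1/17) = -4 - 2*P/17)
(D(I(0, 13)) + 5989) + 26482 = ((-4 - 2*(19 - 1*13)/17) + 5989) + 26482 = ((-4 - 2*(19 - 13)/17) + 5989) + 26482 = ((-4 - 2/17*6) + 5989) + 26482 = ((-4 - 12/17) + 5989) + 26482 = (-80/17 + 5989) + 26482 = 101733/17 + 26482 = 551927/17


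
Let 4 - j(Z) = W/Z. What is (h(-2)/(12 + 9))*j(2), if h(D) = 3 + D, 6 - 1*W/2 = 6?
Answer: 4/21 ≈ 0.19048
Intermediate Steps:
W = 0 (W = 12 - 2*6 = 12 - 12 = 0)
j(Z) = 4 (j(Z) = 4 - 0/Z = 4 - 1*0 = 4 + 0 = 4)
(h(-2)/(12 + 9))*j(2) = ((3 - 2)/(12 + 9))*4 = (1/21)*4 = 4/21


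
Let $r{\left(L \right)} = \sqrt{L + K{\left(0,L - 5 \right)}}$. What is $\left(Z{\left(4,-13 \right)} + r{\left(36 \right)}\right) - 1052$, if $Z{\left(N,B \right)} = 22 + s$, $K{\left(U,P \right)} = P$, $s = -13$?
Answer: $-1043 + \sqrt{67} \approx -1034.8$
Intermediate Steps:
$Z{\left(N,B \right)} = 9$ ($Z{\left(N,B \right)} = 22 - 13 = 9$)
$r{\left(L \right)} = \sqrt{-5 + 2 L}$ ($r{\left(L \right)} = \sqrt{L + \left(L - 5\right)} = \sqrt{L + \left(-5 + L\right)} = \sqrt{-5 + 2 L}$)
$\left(Z{\left(4,-13 \right)} + r{\left(36 \right)}\right) - 1052 = \left(9 + \sqrt{-5 + 2 \cdot 36}\right) - 1052 = \left(9 + \sqrt{-5 + 72}\right) - 1052 = \left(9 + \sqrt{67}\right) - 1052 = -1043 + \sqrt{67}$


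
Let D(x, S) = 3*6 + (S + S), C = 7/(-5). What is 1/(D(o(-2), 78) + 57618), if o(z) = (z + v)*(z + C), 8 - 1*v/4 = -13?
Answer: 1/57792 ≈ 1.7303e-5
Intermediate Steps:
C = -7/5 (C = 7*(-1/5) = -7/5 ≈ -1.4000)
v = 84 (v = 32 - 4*(-13) = 32 + 52 = 84)
o(z) = (84 + z)*(-7/5 + z) (o(z) = (z + 84)*(z - 7/5) = (84 + z)*(-7/5 + z))
D(x, S) = 18 + 2*S
1/(D(o(-2), 78) + 57618) = 1/((18 + 2*78) + 57618) = 1/((18 + 156) + 57618) = 1/(174 + 57618) = 1/57792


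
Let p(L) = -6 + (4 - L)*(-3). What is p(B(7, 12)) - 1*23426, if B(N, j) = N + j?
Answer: -23387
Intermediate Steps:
p(L) = -18 + 3*L (p(L) = -6 + (-12 + 3*L) = -18 + 3*L)
p(B(7, 12)) - 1*23426 = (-18 + 3*(7 + 12)) - 1*23426 = (-18 + 3*19) - 23426 = (-18 + 57) - 23426 = 39 - 23426 = -23387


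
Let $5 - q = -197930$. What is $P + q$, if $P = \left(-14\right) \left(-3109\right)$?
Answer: $241461$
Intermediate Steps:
$q = 197935$ ($q = 5 - -197930 = 5 + 197930 = 197935$)
$P = 43526$
$P + q = 43526 + 197935 = 241461$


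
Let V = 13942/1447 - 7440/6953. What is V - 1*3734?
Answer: -37481567348/10060991 ≈ -3725.4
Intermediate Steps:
V = 86173046/10060991 (V = 13942*(1/1447) - 7440*1/6953 = 13942/1447 - 7440/6953 = 86173046/10060991 ≈ 8.5651)
V - 1*3734 = 86173046/10060991 - 1*3734 = 86173046/10060991 - 3734 = -37481567348/10060991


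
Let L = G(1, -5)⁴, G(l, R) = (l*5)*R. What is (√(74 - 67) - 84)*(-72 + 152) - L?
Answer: -397345 + 80*√7 ≈ -3.9713e+5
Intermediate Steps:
G(l, R) = 5*R*l (G(l, R) = (5*l)*R = 5*R*l)
L = 390625 (L = (5*(-5)*1)⁴ = (-25)⁴ = 390625)
(√(74 - 67) - 84)*(-72 + 152) - L = (√(74 - 67) - 84)*(-72 + 152) - 1*390625 = (√7 - 84)*80 - 390625 = (-84 + √7)*80 - 390625 = (-6720 + 80*√7) - 390625 = -397345 + 80*√7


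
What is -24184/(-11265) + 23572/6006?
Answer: 22821538/3758755 ≈ 6.0716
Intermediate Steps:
-24184/(-11265) + 23572/6006 = -24184*(-1/11265) + 23572*(1/6006) = 24184/11265 + 11786/3003 = 22821538/3758755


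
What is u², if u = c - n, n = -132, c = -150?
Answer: 324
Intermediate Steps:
u = -18 (u = -150 - 1*(-132) = -150 + 132 = -18)
u² = (-18)² = 324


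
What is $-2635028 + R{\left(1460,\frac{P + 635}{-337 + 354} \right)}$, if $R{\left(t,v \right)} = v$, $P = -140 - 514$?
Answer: $- \frac{44795495}{17} \approx -2.635 \cdot 10^{6}$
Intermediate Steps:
$P = -654$ ($P = -140 - 514 = -654$)
$-2635028 + R{\left(1460,\frac{P + 635}{-337 + 354} \right)} = -2635028 + \frac{-654 + 635}{-337 + 354} = -2635028 - \frac{19}{17} = - \frac{44795495}{17}$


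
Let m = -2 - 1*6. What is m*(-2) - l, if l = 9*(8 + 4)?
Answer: -92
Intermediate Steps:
m = -8 (m = -2 - 6 = -8)
l = 108 (l = 9*12 = 108)
m*(-2) - l = -8*(-2) - 1*108 = 16 - 108 = -92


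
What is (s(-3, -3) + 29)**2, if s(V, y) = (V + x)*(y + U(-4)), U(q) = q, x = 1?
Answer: 1849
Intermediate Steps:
s(V, y) = (1 + V)*(-4 + y) (s(V, y) = (V + 1)*(y - 4) = (1 + V)*(-4 + y))
(s(-3, -3) + 29)**2 = ((-4 - 3 - 4*(-3) - 3*(-3)) + 29)**2 = ((-4 - 3 + 12 + 9) + 29)**2 = (14 + 29)**2 = 43**2 = 1849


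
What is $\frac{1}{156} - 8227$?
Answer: $- \frac{1283411}{156} \approx -8227.0$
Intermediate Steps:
$\frac{1}{156} - 8227 = - \frac{1283411}{156}$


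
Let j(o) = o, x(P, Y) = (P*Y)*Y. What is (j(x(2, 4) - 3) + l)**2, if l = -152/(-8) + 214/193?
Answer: 89832484/37249 ≈ 2411.7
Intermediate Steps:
x(P, Y) = P*Y**2
l = 3881/193 (l = -152*(-1/8) + 214*(1/193) = 19 + 214/193 = 3881/193 ≈ 20.109)
(j(x(2, 4) - 3) + l)**2 = ((2*4**2 - 3) + 3881/193)**2 = ((2*16 - 3) + 3881/193)**2 = ((32 - 3) + 3881/193)**2 = (29 + 3881/193)**2 = (9478/193)**2 = 89832484/37249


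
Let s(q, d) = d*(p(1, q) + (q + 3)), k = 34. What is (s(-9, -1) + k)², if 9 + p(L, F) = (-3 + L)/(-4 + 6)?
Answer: 2500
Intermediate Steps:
p(L, F) = -21/2 + L/2 (p(L, F) = -9 + (-3 + L)/(-4 + 6) = -9 + (-3 + L)/2 = -9 + (-3 + L)*(½) = -9 + (-3/2 + L/2) = -21/2 + L/2)
s(q, d) = d*(-7 + q) (s(q, d) = d*((-21/2 + (½)*1) + (q + 3)) = d*((-21/2 + ½) + (3 + q)) = d*(-10 + (3 + q)) = d*(-7 + q))
(s(-9, -1) + k)² = (-(-7 - 9) + 34)² = (-1*(-16) + 34)² = (16 + 34)² = 50² = 2500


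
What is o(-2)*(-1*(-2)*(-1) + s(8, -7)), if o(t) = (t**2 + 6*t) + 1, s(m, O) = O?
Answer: 63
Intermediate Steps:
o(t) = 1 + t**2 + 6*t
o(-2)*(-1*(-2)*(-1) + s(8, -7)) = (1 + (-2)**2 + 6*(-2))*(-1*(-2)*(-1) - 7) = (1 + 4 - 12)*(2*(-1) - 7) = -7*(-2 - 7) = -7*(-9) = 63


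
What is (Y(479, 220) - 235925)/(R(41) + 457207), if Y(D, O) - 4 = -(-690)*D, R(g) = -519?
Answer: 94589/456688 ≈ 0.20712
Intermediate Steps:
Y(D, O) = 4 + 690*D (Y(D, O) = 4 - (-690)*D = 4 + 690*D)
(Y(479, 220) - 235925)/(R(41) + 457207) = ((4 + 690*479) - 235925)/(-519 + 457207) = ((4 + 330510) - 235925)/456688 = (330514 - 235925)*(1/456688) = 94589*(1/456688) = 94589/456688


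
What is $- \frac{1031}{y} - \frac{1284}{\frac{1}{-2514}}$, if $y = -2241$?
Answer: $\frac{7233895247}{2241} \approx 3.228 \cdot 10^{6}$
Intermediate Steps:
$- \frac{1031}{y} - \frac{1284}{\frac{1}{-2514}} = - \frac{1031}{-2241} - \frac{1284}{\frac{1}{-2514}} = \left(-1031\right) \left(- \frac{1}{2241}\right) - \frac{1284}{- \frac{1}{2514}} = \frac{1031}{2241} - -3227976 = \frac{1031}{2241} + 3227976 = \frac{7233895247}{2241}$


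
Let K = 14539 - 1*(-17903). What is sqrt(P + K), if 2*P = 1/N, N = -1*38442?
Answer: sqrt(47942377643667)/38442 ≈ 180.12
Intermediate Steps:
N = -38442
P = -1/76884 (P = (1/2)/(-38442) = (1/2)*(-1/38442) = -1/76884 ≈ -1.3007e-5)
K = 32442 (K = 14539 + 17903 = 32442)
sqrt(P + K) = sqrt(-1/76884 + 32442) = sqrt(2494270727/76884) = sqrt(47942377643667)/38442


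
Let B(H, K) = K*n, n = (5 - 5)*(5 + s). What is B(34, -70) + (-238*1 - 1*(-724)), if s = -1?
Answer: 486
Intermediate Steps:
n = 0 (n = (5 - 5)*(5 - 1) = 0*4 = 0)
B(H, K) = 0 (B(H, K) = K*0 = 0)
B(34, -70) + (-238*1 - 1*(-724)) = 0 + (-238*1 - 1*(-724)) = 0 + (-238 + 724) = 0 + 486 = 486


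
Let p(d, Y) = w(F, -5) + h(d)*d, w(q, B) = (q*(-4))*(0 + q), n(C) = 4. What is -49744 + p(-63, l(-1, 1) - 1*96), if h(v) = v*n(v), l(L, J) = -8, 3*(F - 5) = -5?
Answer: -305212/9 ≈ -33912.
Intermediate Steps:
F = 10/3 (F = 5 + (⅓)*(-5) = 5 - 5/3 = 10/3 ≈ 3.3333)
w(q, B) = -4*q² (w(q, B) = (-4*q)*q = -4*q²)
h(v) = 4*v (h(v) = v*4 = 4*v)
p(d, Y) = -400/9 + 4*d² (p(d, Y) = -4*(10/3)² + (4*d)*d = -4*100/9 + 4*d² = -400/9 + 4*d²)
-49744 + p(-63, l(-1, 1) - 1*96) = -49744 + (-400/9 + 4*(-63)²) = -49744 + (-400/9 + 4*3969) = -49744 + (-400/9 + 15876) = -49744 + 142484/9 = -305212/9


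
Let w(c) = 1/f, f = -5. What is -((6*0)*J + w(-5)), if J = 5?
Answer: ⅕ ≈ 0.20000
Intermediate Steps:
w(c) = -⅕ (w(c) = 1/(-5) = -⅕)
-((6*0)*J + w(-5)) = -((6*0)*5 - ⅕) = -(0*5 - ⅕) = -(0 - ⅕) = -1*(-⅕) = ⅕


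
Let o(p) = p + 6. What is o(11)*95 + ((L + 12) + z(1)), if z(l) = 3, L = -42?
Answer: 1588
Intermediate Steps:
o(p) = 6 + p
o(11)*95 + ((L + 12) + z(1)) = (6 + 11)*95 + ((-42 + 12) + 3) = 17*95 + (-30 + 3) = 1615 - 27 = 1588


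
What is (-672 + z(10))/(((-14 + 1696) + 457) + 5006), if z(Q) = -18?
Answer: -138/1429 ≈ -0.096571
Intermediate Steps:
(-672 + z(10))/(((-14 + 1696) + 457) + 5006) = (-672 - 18)/(((-14 + 1696) + 457) + 5006) = -690/((1682 + 457) + 5006) = -690/(2139 + 5006) = -690/7145 = -690*1/7145 = -138/1429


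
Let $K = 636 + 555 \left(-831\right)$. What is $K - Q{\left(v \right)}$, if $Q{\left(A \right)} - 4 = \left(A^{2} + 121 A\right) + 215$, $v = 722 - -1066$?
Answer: $-3874080$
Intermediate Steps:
$v = 1788$ ($v = 722 + 1066 = 1788$)
$Q{\left(A \right)} = 219 + A^{2} + 121 A$ ($Q{\left(A \right)} = 4 + \left(\left(A^{2} + 121 A\right) + 215\right) = 4 + \left(215 + A^{2} + 121 A\right) = 219 + A^{2} + 121 A$)
$K = -460569$ ($K = 636 - 461205 = -460569$)
$K - Q{\left(v \right)} = -460569 - \left(219 + 1788^{2} + 121 \cdot 1788\right) = -460569 - \left(219 + 3196944 + 216348\right) = -460569 - 3413511 = -3874080$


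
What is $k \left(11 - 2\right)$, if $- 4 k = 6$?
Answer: $- \frac{27}{2} \approx -13.5$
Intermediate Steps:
$k = - \frac{3}{2}$ ($k = \left(- \frac{1}{4}\right) 6 = - \frac{3}{2} \approx -1.5$)
$k \left(11 - 2\right) = - \frac{3 \left(11 - 2\right)}{2} = \left(- \frac{3}{2}\right) 9 = - \frac{27}{2}$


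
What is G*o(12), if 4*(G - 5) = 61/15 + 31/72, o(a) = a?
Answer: 8819/120 ≈ 73.492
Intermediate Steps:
G = 8819/1440 (G = 5 + (61/15 + 31/72)/4 = 5 + (1/4)*(1619/360) = 5 + 1619/1440 = 8819/1440 ≈ 6.1243)
G*o(12) = (8819/1440)*12 = 8819/120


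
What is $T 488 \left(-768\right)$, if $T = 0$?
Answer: $0$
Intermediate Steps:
$T 488 \left(-768\right) = 0 \cdot 488 \left(-768\right) = 0 \left(-768\right) = 0$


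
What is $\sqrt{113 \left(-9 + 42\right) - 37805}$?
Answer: $2 i \sqrt{8519} \approx 184.6 i$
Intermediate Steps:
$\sqrt{113 \left(-9 + 42\right) - 37805} = \sqrt{113 \cdot 33 - 37805} = \sqrt{3729 - 37805} = \sqrt{-34076} = 2 i \sqrt{8519}$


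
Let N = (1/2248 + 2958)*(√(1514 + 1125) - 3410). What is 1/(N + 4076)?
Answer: -50952992660496/513627331588753686229 - 14948267080*√2639/513627331588753686229 ≈ -1.0070e-7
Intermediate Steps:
N = -11337542425/1124 + 6649585*√2639/2248 (N = (1/2248 + 2958)*(√2639 - 3410) = 6649585*(-3410 + √2639)/2248 = -11337542425/1124 + 6649585*√2639/2248 ≈ -9.9348e+6)
1/(N + 4076) = 1/((-11337542425/1124 + 6649585*√2639/2248) + 4076) = 1/(-11332961001/1124 + 6649585*√2639/2248)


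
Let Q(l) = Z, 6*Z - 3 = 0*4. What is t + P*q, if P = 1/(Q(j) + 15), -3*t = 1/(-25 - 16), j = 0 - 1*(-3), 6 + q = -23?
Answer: -7103/3813 ≈ -1.8628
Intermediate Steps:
q = -29 (q = -6 - 23 = -29)
j = 3 (j = 0 + 3 = 3)
t = 1/123 (t = -1/(3*(-25 - 16)) = -1/3/(-41) = -1/3*(-1/41) = 1/123 ≈ 0.0081301)
Z = 1/2 (Z = 1/2 + (0*4)/6 = 1/2 + (1/6)*0 = 1/2 + 0 = 1/2 ≈ 0.50000)
Q(l) = 1/2
P = 2/31 (P = 1/(1/2 + 15) = 1/(31/2) = 2/31 ≈ 0.064516)
t + P*q = 1/123 + (2/31)*(-29) = 1/123 - 58/31 = -7103/3813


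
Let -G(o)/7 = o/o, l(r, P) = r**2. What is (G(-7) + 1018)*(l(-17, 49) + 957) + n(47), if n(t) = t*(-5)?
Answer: 1259471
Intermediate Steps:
n(t) = -5*t
G(o) = -7 (G(o) = -7*o/o = -7*1 = -7)
(G(-7) + 1018)*(l(-17, 49) + 957) + n(47) = (-7 + 1018)*((-17)**2 + 957) - 5*47 = 1011*(289 + 957) - 235 = 1011*1246 - 235 = 1259706 - 235 = 1259471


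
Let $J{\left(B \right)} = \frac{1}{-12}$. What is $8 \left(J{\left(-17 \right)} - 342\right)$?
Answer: $- \frac{8210}{3} \approx -2736.7$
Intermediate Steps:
$J{\left(B \right)} = - \frac{1}{12}$
$8 \left(J{\left(-17 \right)} - 342\right) = 8 \left(- \frac{1}{12} - 342\right) = 8 \left(- \frac{4105}{12}\right) = - \frac{8210}{3}$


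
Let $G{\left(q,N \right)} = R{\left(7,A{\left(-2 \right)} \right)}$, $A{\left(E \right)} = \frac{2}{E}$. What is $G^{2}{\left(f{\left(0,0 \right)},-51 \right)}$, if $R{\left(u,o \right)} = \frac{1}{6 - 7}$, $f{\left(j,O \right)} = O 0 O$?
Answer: $1$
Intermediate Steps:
$f{\left(j,O \right)} = 0$ ($f{\left(j,O \right)} = 0 O = 0$)
$R{\left(u,o \right)} = -1$ ($R{\left(u,o \right)} = \frac{1}{-1} = -1$)
$G{\left(q,N \right)} = -1$
$G^{2}{\left(f{\left(0,0 \right)},-51 \right)} = \left(-1\right)^{2} = 1$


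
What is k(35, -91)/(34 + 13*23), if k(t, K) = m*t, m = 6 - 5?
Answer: 35/333 ≈ 0.10511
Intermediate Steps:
m = 1
k(t, K) = t (k(t, K) = 1*t = t)
k(35, -91)/(34 + 13*23) = 35/(34 + 13*23) = 35/(34 + 299) = 35/333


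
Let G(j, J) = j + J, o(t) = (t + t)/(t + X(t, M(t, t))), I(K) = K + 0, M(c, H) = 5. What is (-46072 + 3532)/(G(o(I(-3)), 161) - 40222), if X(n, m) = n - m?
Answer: 93588/88133 ≈ 1.0619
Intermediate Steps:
I(K) = K
o(t) = 2*t/(-5 + 2*t) (o(t) = (t + t)/(t + (t - 1*5)) = (2*t)/(t + (t - 5)) = (2*t)/(t + (-5 + t)) = (2*t)/(-5 + 2*t) = 2*t/(-5 + 2*t))
G(j, J) = J + j
(-46072 + 3532)/(G(o(I(-3)), 161) - 40222) = (-46072 + 3532)/((161 + 2*(-3)/(-5 + 2*(-3))) - 40222) = -42540/((161 + 2*(-3)/(-5 - 6)) - 40222) = -42540/((161 + 2*(-3)/(-11)) - 40222) = -42540/((161 + 2*(-3)*(-1/11)) - 40222) = -42540/((161 + 6/11) - 40222) = -42540/(1777/11 - 40222) = -42540/(-440665/11) = -42540*(-11/440665) = 93588/88133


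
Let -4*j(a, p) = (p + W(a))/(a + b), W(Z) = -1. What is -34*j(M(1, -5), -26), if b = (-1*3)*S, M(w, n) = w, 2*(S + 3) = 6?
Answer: -459/2 ≈ -229.50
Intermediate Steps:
S = 0 (S = -3 + (1/2)*6 = -3 + 3 = 0)
b = 0 (b = -1*3*0 = -3*0 = 0)
j(a, p) = -(-1 + p)/(4*a) (j(a, p) = -(p - 1)/(4*(a + 0)) = -(-1 + p)/(4*a))
-34*j(M(1, -5), -26) = -17*(1 - 1*(-26))/(2*1) = -17*(1 + 26)/2 = -17*27/2 = -34*27/4 = -459/2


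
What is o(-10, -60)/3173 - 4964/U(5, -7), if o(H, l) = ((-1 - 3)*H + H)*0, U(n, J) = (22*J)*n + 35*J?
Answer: 4964/1015 ≈ 4.8906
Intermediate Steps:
U(n, J) = 35*J + 22*J*n (U(n, J) = 22*J*n + 35*J = 35*J + 22*J*n)
o(H, l) = 0 (o(H, l) = (-4*H + H)*0 = -3*H*0 = 0)
o(-10, -60)/3173 - 4964/U(5, -7) = 0/3173 - 4964*(-1/(7*(35 + 22*5))) = 0*(1/3173) - 4964*(-1/(7*(35 + 110))) = 0 - 4964/((-7*145)) = 0 - 4964/(-1015) = 0 - 4964*(-1/1015) = 0 + 4964/1015 = 4964/1015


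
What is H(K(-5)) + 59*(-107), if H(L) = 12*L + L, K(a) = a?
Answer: -6378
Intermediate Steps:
H(L) = 13*L
H(K(-5)) + 59*(-107) = 13*(-5) + 59*(-107) = -65 - 6313 = -6378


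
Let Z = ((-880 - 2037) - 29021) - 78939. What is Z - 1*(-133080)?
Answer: 22203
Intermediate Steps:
Z = -110877 (Z = (-2917 - 29021) - 78939 = -31938 - 78939 = -110877)
Z - 1*(-133080) = -110877 - 1*(-133080) = -110877 + 133080 = 22203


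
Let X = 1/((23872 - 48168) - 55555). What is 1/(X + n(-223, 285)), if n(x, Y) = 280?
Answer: 79851/22358279 ≈ 0.0035714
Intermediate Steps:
X = -1/79851 (X = 1/(-24296 - 55555) = 1/(-79851) = -1/79851 ≈ -1.2523e-5)
1/(X + n(-223, 285)) = 1/(-1/79851 + 280) = 1/(22358279/79851) = 79851/22358279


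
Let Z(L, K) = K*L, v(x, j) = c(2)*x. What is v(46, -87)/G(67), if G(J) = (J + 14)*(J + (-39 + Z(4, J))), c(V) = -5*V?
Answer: -115/5994 ≈ -0.019186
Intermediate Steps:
v(x, j) = -10*x (v(x, j) = (-5*2)*x = -10*x)
G(J) = (-39 + 5*J)*(14 + J) (G(J) = (J + 14)*(J + (-39 + J*4)) = (14 + J)*(J + (-39 + 4*J)) = (14 + J)*(-39 + 5*J) = (-39 + 5*J)*(14 + J))
v(46, -87)/G(67) = (-10*46)/(-546 + 5*67**2 + 31*67) = -460/(-546 + 5*4489 + 2077) = -460/(-546 + 22445 + 2077) = -460/23976 = -460*1/23976 = -115/5994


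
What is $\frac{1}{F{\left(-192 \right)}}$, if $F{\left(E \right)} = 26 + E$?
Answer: $- \frac{1}{166} \approx -0.0060241$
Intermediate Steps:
$\frac{1}{F{\left(-192 \right)}} = \frac{1}{26 - 192} = \frac{1}{-166} = - \frac{1}{166}$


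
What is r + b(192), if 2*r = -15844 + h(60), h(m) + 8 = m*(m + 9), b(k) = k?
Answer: -5664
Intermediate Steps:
h(m) = -8 + m*(9 + m) (h(m) = -8 + m*(m + 9) = -8 + m*(9 + m))
r = -5856 (r = (-15844 + (-8 + 60² + 9*60))/2 = (-15844 + (-8 + 3600 + 540))/2 = (-15844 + 4132)/2 = (½)*(-11712) = -5856)
r + b(192) = -5856 + 192 = -5664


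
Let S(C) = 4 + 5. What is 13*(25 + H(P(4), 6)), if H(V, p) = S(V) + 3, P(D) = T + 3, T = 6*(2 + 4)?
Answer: 481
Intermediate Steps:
T = 36 (T = 6*6 = 36)
S(C) = 9
P(D) = 39 (P(D) = 36 + 3 = 39)
H(V, p) = 12 (H(V, p) = 9 + 3 = 12)
13*(25 + H(P(4), 6)) = 13*(25 + 12) = 13*37 = 481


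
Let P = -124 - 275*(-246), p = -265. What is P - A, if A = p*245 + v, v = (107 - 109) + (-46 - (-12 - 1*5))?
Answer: 132482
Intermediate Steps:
v = -31 (v = -2 + (-46 - (-12 - 5)) = -2 + (-46 - 1*(-17)) = -2 + (-46 + 17) = -2 - 29 = -31)
P = 67526 (P = -124 + 67650 = 67526)
A = -64956 (A = -265*245 - 31 = -64925 - 31 = -64956)
P - A = 67526 - 1*(-64956) = 67526 + 64956 = 132482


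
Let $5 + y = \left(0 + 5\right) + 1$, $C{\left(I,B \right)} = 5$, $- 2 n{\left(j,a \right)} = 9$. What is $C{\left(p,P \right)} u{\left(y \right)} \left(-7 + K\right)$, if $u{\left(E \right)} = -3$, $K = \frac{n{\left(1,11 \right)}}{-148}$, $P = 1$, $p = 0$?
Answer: $\frac{30945}{296} \approx 104.54$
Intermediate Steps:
$n{\left(j,a \right)} = - \frac{9}{2}$ ($n{\left(j,a \right)} = \left(- \frac{1}{2}\right) 9 = - \frac{9}{2}$)
$K = \frac{9}{296}$ ($K = - \frac{9}{2 \left(-148\right)} = \left(- \frac{9}{2}\right) \left(- \frac{1}{148}\right) = \frac{9}{296} \approx 0.030405$)
$y = 1$ ($y = -5 + \left(\left(0 + 5\right) + 1\right) = -5 + \left(5 + 1\right) = -5 + 6 = 1$)
$C{\left(p,P \right)} u{\left(y \right)} \left(-7 + K\right) = 5 \left(-3\right) \left(-7 + \frac{9}{296}\right) = \left(-15\right) \left(- \frac{2063}{296}\right) = \frac{30945}{296}$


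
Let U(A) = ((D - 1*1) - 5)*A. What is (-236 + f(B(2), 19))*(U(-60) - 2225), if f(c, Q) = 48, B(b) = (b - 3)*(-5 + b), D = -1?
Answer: 339340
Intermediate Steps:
B(b) = (-5 + b)*(-3 + b) (B(b) = (-3 + b)*(-5 + b) = (-5 + b)*(-3 + b))
U(A) = -7*A (U(A) = ((-1 - 1*1) - 5)*A = ((-1 - 1) - 5)*A = (-2 - 5)*A = -7*A)
(-236 + f(B(2), 19))*(U(-60) - 2225) = (-236 + 48)*(-7*(-60) - 2225) = -188*(420 - 2225) = -188*(-1805) = 339340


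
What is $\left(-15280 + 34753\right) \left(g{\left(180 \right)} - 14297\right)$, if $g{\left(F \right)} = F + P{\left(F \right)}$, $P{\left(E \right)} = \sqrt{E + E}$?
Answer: $-274900341 + 116838 \sqrt{10} \approx -2.7453 \cdot 10^{8}$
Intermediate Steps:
$P{\left(E \right)} = \sqrt{2} \sqrt{E}$ ($P{\left(E \right)} = \sqrt{2 E} = \sqrt{2} \sqrt{E}$)
$g{\left(F \right)} = F + \sqrt{2} \sqrt{F}$
$\left(-15280 + 34753\right) \left(g{\left(180 \right)} - 14297\right) = \left(-15280 + 34753\right) \left(\left(180 + \sqrt{2} \sqrt{180}\right) - 14297\right) = 19473 \left(\left(180 + \sqrt{2} \cdot 6 \sqrt{5}\right) - 14297\right) = 19473 \left(\left(180 + 6 \sqrt{10}\right) - 14297\right) = 19473 \left(-14117 + 6 \sqrt{10}\right) = -274900341 + 116838 \sqrt{10}$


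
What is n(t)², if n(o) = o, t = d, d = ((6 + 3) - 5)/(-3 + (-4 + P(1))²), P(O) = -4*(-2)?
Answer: 16/169 ≈ 0.094675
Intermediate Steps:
P(O) = 8
d = 4/13 (d = ((6 + 3) - 5)/(-3 + (-4 + 8)²) = (9 - 5)/(-3 + 4²) = 4/(-3 + 16) = 4/13 ≈ 0.30769)
t = 4/13 ≈ 0.30769
n(t)² = (4/13)² = 16/169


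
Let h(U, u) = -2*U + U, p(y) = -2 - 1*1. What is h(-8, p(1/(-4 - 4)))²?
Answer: 64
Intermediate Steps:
p(y) = -3 (p(y) = -2 - 1 = -3)
h(U, u) = -U
h(-8, p(1/(-4 - 4)))² = (-1*(-8))² = 8² = 64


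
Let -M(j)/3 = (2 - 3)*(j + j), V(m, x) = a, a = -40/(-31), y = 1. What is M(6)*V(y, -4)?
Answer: 1440/31 ≈ 46.452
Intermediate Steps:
a = 40/31 (a = -40*(-1/31) = 40/31 ≈ 1.2903)
V(m, x) = 40/31
M(j) = 6*j (M(j) = -3*(2 - 3)*(j + j) = -(-3)*2*j = -(-6)*j = 6*j)
M(6)*V(y, -4) = (6*6)*(40/31) = 36*(40/31) = 1440/31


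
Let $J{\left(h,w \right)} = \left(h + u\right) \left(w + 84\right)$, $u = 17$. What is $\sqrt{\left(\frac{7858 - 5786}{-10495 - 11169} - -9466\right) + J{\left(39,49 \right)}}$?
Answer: $\frac{\sqrt{31008531481}}{1354} \approx 130.05$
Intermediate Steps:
$J{\left(h,w \right)} = \left(17 + h\right) \left(84 + w\right)$ ($J{\left(h,w \right)} = \left(h + 17\right) \left(w + 84\right) = \left(17 + h\right) \left(84 + w\right)$)
$\sqrt{\left(\frac{7858 - 5786}{-10495 - 11169} - -9466\right) + J{\left(39,49 \right)}} = \sqrt{\left(\frac{7858 - 5786}{-10495 - 11169} - -9466\right) + \left(1428 + 17 \cdot 49 + 84 \cdot 39 + 39 \cdot 49\right)} = \sqrt{\left(\frac{2072}{-21664} + 9466\right) + \left(1428 + 833 + 3276 + 1911\right)} = \sqrt{\left(2072 \left(- \frac{1}{21664}\right) + 9466\right) + 7448} = \sqrt{\left(- \frac{259}{2708} + 9466\right) + 7448} = \sqrt{\frac{25633669}{2708} + 7448} = \sqrt{\frac{45802853}{2708}} = \frac{\sqrt{31008531481}}{1354}$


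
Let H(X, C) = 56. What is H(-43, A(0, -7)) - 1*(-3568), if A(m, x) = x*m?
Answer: 3624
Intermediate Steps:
A(m, x) = m*x
H(-43, A(0, -7)) - 1*(-3568) = 56 - 1*(-3568) = 56 + 3568 = 3624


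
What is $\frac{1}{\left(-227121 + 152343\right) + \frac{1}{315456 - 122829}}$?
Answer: $- \frac{192627}{14404261805} \approx -1.3373 \cdot 10^{-5}$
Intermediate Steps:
$\frac{1}{\left(-227121 + 152343\right) + \frac{1}{315456 - 122829}} = \frac{1}{-74778 + \frac{1}{192627}} = \frac{1}{- \frac{14404261805}{192627}} = - \frac{192627}{14404261805}$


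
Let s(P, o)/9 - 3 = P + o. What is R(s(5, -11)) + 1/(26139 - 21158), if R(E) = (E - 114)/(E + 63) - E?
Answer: 1379749/59772 ≈ 23.084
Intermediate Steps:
s(P, o) = 27 + 9*P + 9*o (s(P, o) = 27 + 9*(P + o) = 27 + (9*P + 9*o) = 27 + 9*P + 9*o)
R(E) = -E + (-114 + E)/(63 + E) (R(E) = (-114 + E)/(63 + E) - E = -E + (-114 + E)/(63 + E))
R(s(5, -11)) + 1/(26139 - 21158) = (-114 - (27 + 9*5 + 9*(-11))² - 62*(27 + 9*5 + 9*(-11)))/(63 + (27 + 9*5 + 9*(-11))) + 1/(26139 - 21158) = (-114 - (27 + 45 - 99)² - 62*(27 + 45 - 99))/(63 + (27 + 45 - 99)) + 1/4981 = (-114 - 1*(-27)² - 62*(-27))/(63 - 27) + 1/4981 = (-114 - 1*729 + 1674)/36 + 1/4981 = (-114 - 729 + 1674)/36 + 1/4981 = (1/36)*831 + 1/4981 = 277/12 + 1/4981 = 1379749/59772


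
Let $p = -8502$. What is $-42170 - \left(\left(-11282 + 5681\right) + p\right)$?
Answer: $-28067$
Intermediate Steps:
$-42170 - \left(\left(-11282 + 5681\right) + p\right) = -42170 - \left(\left(-11282 + 5681\right) - 8502\right) = -42170 - \left(-5601 - 8502\right) = -42170 - -14103 = -42170 + 14103 = -28067$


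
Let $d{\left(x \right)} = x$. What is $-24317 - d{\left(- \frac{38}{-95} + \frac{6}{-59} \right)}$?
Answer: $- \frac{7173603}{295} \approx -24317.0$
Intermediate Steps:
$-24317 - d{\left(- \frac{38}{-95} + \frac{6}{-59} \right)} = -24317 - \left(- \frac{38}{-95} + \frac{6}{-59}\right) = -24317 - \left(\left(-38\right) \left(- \frac{1}{95}\right) + 6 \left(- \frac{1}{59}\right)\right) = -24317 - \left(\frac{2}{5} - \frac{6}{59}\right) = -24317 - \frac{88}{295} = - \frac{7173603}{295}$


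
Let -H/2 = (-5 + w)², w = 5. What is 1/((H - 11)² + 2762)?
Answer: 1/2883 ≈ 0.00034686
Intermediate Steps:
H = 0 (H = -2*(-5 + 5)² = -2*0² = -2*0 = 0)
1/((H - 11)² + 2762) = 1/((0 - 11)² + 2762) = 1/((-11)² + 2762) = 1/(121 + 2762) = 1/2883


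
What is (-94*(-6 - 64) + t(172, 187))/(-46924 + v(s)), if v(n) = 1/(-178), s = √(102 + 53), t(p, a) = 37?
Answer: -1177826/8352473 ≈ -0.14102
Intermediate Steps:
s = √155 ≈ 12.450
v(n) = -1/178
(-94*(-6 - 64) + t(172, 187))/(-46924 + v(s)) = (-94*(-6 - 64) + 37)/(-46924 - 1/178) = (-94*(-70) + 37)/(-8352473/178) = (6580 + 37)*(-178/8352473) = 6617*(-178/8352473) = -1177826/8352473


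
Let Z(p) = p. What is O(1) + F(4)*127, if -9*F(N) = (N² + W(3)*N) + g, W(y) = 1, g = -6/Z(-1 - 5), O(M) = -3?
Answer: -898/3 ≈ -299.33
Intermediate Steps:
g = 1 (g = -6/(-1 - 5) = -6/(-6) = -6*(-⅙) = 1)
F(N) = -⅑ - N/9 - N²/9 (F(N) = -((N² + 1*N) + 1)/9 = -((N² + N) + 1)/9 = -((N + N²) + 1)/9 = -(1 + N + N²)/9 = -⅑ - N/9 - N²/9)
O(1) + F(4)*127 = -3 + (-⅑ - ⅑*4 - ⅑*4²)*127 = -3 + (-⅑ - 4/9 - ⅑*16)*127 = -3 + (-⅑ - 4/9 - 16/9)*127 = -3 - 7/3*127 = -3 - 889/3 = -898/3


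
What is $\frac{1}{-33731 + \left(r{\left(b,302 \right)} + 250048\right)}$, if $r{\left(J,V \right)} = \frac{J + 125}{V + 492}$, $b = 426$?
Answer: $\frac{794}{171756249} \approx 4.6228 \cdot 10^{-6}$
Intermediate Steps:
$r{\left(J,V \right)} = \frac{125 + J}{492 + V}$
$\frac{1}{-33731 + \left(r{\left(b,302 \right)} + 250048\right)} = \frac{1}{-33731 + \left(\frac{125 + 426}{492 + 302} + 250048\right)} = \frac{1}{-33731 + \left(\frac{1}{794} \cdot 551 + 250048\right)} = \frac{1}{-33731 + \left(\frac{551}{794} + 250048\right)} = \frac{1}{-33731 + \frac{198538663}{794}} = \frac{1}{\frac{171756249}{794}} = \frac{794}{171756249}$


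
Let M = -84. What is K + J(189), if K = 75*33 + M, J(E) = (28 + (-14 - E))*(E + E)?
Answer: -63759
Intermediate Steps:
J(E) = 2*E*(14 - E) (J(E) = (14 - E)*(2*E) = 2*E*(14 - E))
K = 2391 (K = 75*33 - 84 = 2475 - 84 = 2391)
K + J(189) = 2391 + 2*189*(14 - 1*189) = 2391 + 2*189*(14 - 189) = 2391 + 2*189*(-175) = 2391 - 66150 = -63759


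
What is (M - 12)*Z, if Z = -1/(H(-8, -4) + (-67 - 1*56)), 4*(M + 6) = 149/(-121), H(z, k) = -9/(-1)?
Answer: -8861/55176 ≈ -0.16060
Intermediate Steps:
H(z, k) = 9 (H(z, k) = -9*(-1) = 9)
M = -3053/484 (M = -6 + (149/(-121))/4 = -6 + (149*(-1/121))/4 = -6 + (¼)*(-149/121) = -6 - 149/484 = -3053/484 ≈ -6.3079)
Z = 1/114 (Z = -1/(9 + (-67 - 1*56)) = -1/(9 + (-67 - 56)) = -1/(9 - 123) = -1/(-114) = -1*(-1/114) = 1/114 ≈ 0.0087719)
(M - 12)*Z = (-3053/484 - 12)*(1/114) = -8861/484*1/114 = -8861/55176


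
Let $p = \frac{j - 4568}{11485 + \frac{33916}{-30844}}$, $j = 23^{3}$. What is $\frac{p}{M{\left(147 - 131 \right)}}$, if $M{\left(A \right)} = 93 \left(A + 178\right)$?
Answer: $\frac{19531963}{532553868984} \approx 3.6676 \cdot 10^{-5}$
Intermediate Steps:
$j = 12167$
$M{\left(A \right)} = 16554 + 93 A$ ($M{\left(A \right)} = 93 \left(178 + A\right) = 16554 + 93 A$)
$p = \frac{19531963}{29517452}$ ($p = \frac{12167 - 4568}{11485 + \frac{33916}{-30844}} = \frac{7599}{11485 + 33916 \left(- \frac{1}{30844}\right)} = \frac{7599}{11485 - \frac{8479}{7711}} = \frac{7599}{\frac{88552356}{7711}} = 7599 \cdot \frac{7711}{88552356} = \frac{19531963}{29517452} \approx 0.66171$)
$\frac{p}{M{\left(147 - 131 \right)}} = \frac{19531963}{29517452 \left(16554 + 93 \left(147 - 131\right)\right)} = \frac{19531963}{29517452 \left(16554 + 93 \cdot 16\right)} = \frac{19531963}{29517452 \left(16554 + 1488\right)} = \frac{19531963}{29517452 \cdot 18042} = \frac{19531963}{29517452} \cdot \frac{1}{18042} = \frac{19531963}{532553868984}$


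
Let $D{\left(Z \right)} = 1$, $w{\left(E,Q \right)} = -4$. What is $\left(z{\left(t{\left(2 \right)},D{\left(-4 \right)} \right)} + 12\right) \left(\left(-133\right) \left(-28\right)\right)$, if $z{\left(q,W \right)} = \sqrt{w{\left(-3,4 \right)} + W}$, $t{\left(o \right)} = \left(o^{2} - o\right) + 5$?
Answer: $44688 + 3724 i \sqrt{3} \approx 44688.0 + 6450.2 i$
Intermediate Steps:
$t{\left(o \right)} = 5 + o^{2} - o$
$z{\left(q,W \right)} = \sqrt{-4 + W}$
$\left(z{\left(t{\left(2 \right)},D{\left(-4 \right)} \right)} + 12\right) \left(\left(-133\right) \left(-28\right)\right) = \left(\sqrt{-4 + 1} + 12\right) \left(\left(-133\right) \left(-28\right)\right) = \left(\sqrt{-3} + 12\right) 3724 = \left(i \sqrt{3} + 12\right) 3724 = \left(12 + i \sqrt{3}\right) 3724 = 44688 + 3724 i \sqrt{3}$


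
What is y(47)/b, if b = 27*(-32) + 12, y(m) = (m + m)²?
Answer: -2209/213 ≈ -10.371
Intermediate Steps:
y(m) = 4*m² (y(m) = (2*m)² = 4*m²)
b = -852 (b = -864 + 12 = -852)
y(47)/b = (4*47²)/(-852) = (4*2209)*(-1/852) = 8836*(-1/852) = -2209/213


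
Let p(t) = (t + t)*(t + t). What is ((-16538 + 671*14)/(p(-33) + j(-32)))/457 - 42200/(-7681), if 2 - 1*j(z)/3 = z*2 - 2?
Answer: 578200993/105306510 ≈ 5.4906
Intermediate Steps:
j(z) = 12 - 6*z (j(z) = 6 - 3*(z*2 - 2) = 6 - 3*(2*z - 2) = 6 - 3*(-2 + 2*z) = 6 + (6 - 6*z) = 12 - 6*z)
p(t) = 4*t² (p(t) = (2*t)*(2*t) = 4*t²)
((-16538 + 671*14)/(p(-33) + j(-32)))/457 - 42200/(-7681) = ((-16538 + 671*14)/(4*(-33)² + (12 - 6*(-32))))/457 - 42200/(-7681) = ((-16538 + 9394)/(4*1089 + (12 + 192)))*(1/457) - 42200*(-1/7681) = -7144/(4356 + 204)*(1/457) + 42200/7681 = -7144/4560*(1/457) + 42200/7681 = -7144*1/4560*(1/457) + 42200/7681 = -47/30*1/457 + 42200/7681 = -47/13710 + 42200/7681 = 578200993/105306510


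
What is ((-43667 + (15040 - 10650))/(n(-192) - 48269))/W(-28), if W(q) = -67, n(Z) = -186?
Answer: -39277/3246485 ≈ -0.012098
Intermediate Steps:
((-43667 + (15040 - 10650))/(n(-192) - 48269))/W(-28) = ((-43667 + (15040 - 10650))/(-186 - 48269))/(-67) = ((-43667 + 4390)/(-48455))*(-1/67) = -39277*(-1/48455)*(-1/67) = (39277/48455)*(-1/67) = -39277/3246485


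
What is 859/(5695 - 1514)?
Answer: 859/4181 ≈ 0.20545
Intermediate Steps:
859/(5695 - 1514) = 859/4181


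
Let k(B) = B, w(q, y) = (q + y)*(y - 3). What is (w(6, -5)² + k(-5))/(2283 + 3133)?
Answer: 59/5416 ≈ 0.010894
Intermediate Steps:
w(q, y) = (-3 + y)*(q + y) (w(q, y) = (q + y)*(-3 + y) = (-3 + y)*(q + y))
(w(6, -5)² + k(-5))/(2283 + 3133) = (((-5)² - 3*6 - 3*(-5) + 6*(-5))² - 5)/(2283 + 3133) = ((25 - 18 + 15 - 30)² - 5)/5416 = ((-8)² - 5)*(1/5416) = (64 - 5)*(1/5416) = 59*(1/5416) = 59/5416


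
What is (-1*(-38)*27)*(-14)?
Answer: -14364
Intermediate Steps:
(-1*(-38)*27)*(-14) = (38*27)*(-14) = 1026*(-14) = -14364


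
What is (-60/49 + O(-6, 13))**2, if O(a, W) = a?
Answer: 125316/2401 ≈ 52.193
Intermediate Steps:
(-60/49 + O(-6, 13))**2 = (-60/49 - 6)**2 = (-354/49)**2 = 125316/2401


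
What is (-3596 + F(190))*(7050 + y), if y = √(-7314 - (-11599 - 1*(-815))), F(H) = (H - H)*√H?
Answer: -25351800 - 3596*√3470 ≈ -2.5564e+7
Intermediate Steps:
F(H) = 0 (F(H) = 0*√H = 0)
y = √3470 (y = √(-7314 - (-11599 + 815)) = √(-7314 - 1*(-10784)) = √(-7314 + 10784) = √3470 ≈ 58.907)
(-3596 + F(190))*(7050 + y) = (-3596 + 0)*(7050 + √3470) = -3596*(7050 + √3470) = -25351800 - 3596*√3470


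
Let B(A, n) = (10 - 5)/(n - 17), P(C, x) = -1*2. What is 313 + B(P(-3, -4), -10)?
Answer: 8446/27 ≈ 312.81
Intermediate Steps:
P(C, x) = -2
B(A, n) = 5/(-17 + n)
313 + B(P(-3, -4), -10) = 313 + 5/(-17 - 10) = 313 + 5/(-27) = 313 + 5*(-1/27) = 313 - 5/27 = 8446/27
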